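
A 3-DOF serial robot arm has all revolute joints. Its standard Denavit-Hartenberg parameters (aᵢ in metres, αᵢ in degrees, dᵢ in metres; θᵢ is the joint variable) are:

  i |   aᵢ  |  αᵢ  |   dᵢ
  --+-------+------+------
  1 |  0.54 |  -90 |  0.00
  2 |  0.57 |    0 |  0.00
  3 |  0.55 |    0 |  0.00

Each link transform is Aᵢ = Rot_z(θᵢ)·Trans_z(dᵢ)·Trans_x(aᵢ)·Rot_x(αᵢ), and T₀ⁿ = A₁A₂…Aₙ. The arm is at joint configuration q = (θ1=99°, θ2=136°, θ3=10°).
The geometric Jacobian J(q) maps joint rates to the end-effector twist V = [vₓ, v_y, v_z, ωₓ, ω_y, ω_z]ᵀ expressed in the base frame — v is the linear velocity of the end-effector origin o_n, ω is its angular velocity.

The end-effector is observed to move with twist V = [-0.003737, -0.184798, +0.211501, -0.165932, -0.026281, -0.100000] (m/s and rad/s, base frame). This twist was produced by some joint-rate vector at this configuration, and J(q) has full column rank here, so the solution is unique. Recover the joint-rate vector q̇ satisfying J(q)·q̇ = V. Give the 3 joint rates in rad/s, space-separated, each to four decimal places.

-0.1000 0.3290 -0.1610

o_n = [0.0510, -0.3220, -0.7035]
J₁: ẑ×o_n = [0.3220, 0.0510, -0.0000], ω = ẑ
J2: z=[-0.9877, -0.1564, 0.0000] o=[-0.0845, 0.5334, 0.0000] → [0.1101, -0.6948, 0.8660, -0.9877, -0.1564, 0.0000]
J3: z=[-0.9877, -0.1564, 0.0000] o=[-0.0203, 0.1284, -0.3960] → [0.0481, -0.3038, 0.4560, -0.9877, -0.1564, 0.0000]
q̇ = J⁺·V = [-0.1000, 0.3290, -0.1610]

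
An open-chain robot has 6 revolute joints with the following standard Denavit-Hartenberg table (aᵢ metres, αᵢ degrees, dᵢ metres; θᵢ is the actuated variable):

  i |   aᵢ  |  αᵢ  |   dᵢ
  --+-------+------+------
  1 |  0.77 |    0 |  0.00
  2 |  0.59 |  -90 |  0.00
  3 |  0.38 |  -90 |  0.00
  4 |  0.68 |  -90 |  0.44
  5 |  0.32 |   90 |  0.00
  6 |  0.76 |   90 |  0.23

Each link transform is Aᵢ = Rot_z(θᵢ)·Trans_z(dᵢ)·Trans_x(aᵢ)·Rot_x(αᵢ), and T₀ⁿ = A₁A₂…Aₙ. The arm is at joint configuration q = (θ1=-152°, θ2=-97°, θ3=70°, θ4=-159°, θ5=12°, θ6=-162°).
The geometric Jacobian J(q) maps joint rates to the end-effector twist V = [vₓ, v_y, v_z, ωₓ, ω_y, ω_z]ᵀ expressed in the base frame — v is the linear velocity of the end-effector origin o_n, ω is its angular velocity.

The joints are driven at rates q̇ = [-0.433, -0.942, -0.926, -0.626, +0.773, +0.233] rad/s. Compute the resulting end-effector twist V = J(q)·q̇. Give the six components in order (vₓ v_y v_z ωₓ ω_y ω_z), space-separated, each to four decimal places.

0.0596 0.1128 -0.4897 0.0121 0.4903 -1.4567

o_n = [-0.5442, -0.4369, -0.2412]
J₁: ẑ×o_n = [0.4369, -0.5442, 0.0000], ω = ẑ
J2: z=[0.0000, 0.0000, 1.0000] o=[-0.6799, -0.3615, 0.0000] → [0.0754, 0.1356, -0.0000, 0.0000, 0.0000, 1.0000]
J3: z=[-0.9336, -0.3584, 0.0000] o=[-0.8913, 0.1893, 0.0000] → [0.0864, -0.2252, 0.7090, -0.9336, -0.3584, 0.0000]
J4: z=[0.3368, -0.8773, -0.3420] o=[-0.9379, 0.3107, -0.3571] → [-0.3573, -0.1737, 0.0936, 0.3368, -0.8773, -0.3420]
J5: z=[-0.9155, -0.2201, -0.3368] o=[-0.9394, -0.3654, 0.0890] → [0.0486, -0.4354, 0.1524, -0.9155, -0.2201, -0.3368]
J6: z=[0.2836, -0.9468, -0.1521] o=[-1.0307, -0.4405, 0.3863] → [0.5947, 0.1040, 0.4616, 0.2836, -0.9468, -0.1521]
V = J·q̇ = [0.0596, 0.1128, -0.4897, 0.0121, 0.4903, -1.4567]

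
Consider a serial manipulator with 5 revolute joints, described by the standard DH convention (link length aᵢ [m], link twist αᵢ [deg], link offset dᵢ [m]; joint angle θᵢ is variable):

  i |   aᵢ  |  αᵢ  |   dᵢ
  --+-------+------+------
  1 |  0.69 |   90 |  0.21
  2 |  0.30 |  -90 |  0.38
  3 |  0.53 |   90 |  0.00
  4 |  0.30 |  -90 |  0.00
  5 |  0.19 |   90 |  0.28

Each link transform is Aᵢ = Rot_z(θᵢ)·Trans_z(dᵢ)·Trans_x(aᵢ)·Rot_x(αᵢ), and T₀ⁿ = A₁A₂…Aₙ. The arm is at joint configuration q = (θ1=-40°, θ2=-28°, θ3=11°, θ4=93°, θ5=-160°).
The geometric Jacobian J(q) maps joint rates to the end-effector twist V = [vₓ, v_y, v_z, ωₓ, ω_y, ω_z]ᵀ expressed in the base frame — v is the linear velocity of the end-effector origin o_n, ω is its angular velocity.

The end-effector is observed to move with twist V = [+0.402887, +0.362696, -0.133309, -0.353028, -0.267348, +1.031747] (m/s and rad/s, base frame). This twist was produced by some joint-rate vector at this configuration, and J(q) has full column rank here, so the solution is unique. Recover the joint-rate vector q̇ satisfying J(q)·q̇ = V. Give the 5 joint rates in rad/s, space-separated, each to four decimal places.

0.4040 -0.1060 0.5330 0.4550 0.4780

o_n = [0.6849, -1.0933, 0.0450]
J₁: ẑ×o_n = [1.0933, 0.6849, -0.0000], ω = ẑ
J2: z=[-0.6428, -0.7660, 0.0000] o=[0.5286, -0.4435, 0.2100] → [0.1264, -0.1060, 0.5374, -0.6428, -0.7660, 0.0000]
J3: z=[0.3596, -0.3018, 0.8829] o=[0.4872, -0.9049, 0.0692] → [0.1736, 0.1832, -0.0081, 0.3596, -0.3018, 0.8829]
J4: z=[-0.5019, -0.8603, -0.0896] o=[0.9041, -1.1227, -0.1751] → [-0.1867, 0.1301, -0.2034, -0.5019, -0.8603, -0.0896]
J5: z=[-0.8043, 0.4262, 0.4140] o=[0.9995, -1.2066, 0.0967] → [-0.0690, -0.1718, 0.0429, -0.8043, 0.4262, 0.4140]
q̇ = J⁺·V = [0.4040, -0.1060, 0.5330, 0.4550, 0.4780]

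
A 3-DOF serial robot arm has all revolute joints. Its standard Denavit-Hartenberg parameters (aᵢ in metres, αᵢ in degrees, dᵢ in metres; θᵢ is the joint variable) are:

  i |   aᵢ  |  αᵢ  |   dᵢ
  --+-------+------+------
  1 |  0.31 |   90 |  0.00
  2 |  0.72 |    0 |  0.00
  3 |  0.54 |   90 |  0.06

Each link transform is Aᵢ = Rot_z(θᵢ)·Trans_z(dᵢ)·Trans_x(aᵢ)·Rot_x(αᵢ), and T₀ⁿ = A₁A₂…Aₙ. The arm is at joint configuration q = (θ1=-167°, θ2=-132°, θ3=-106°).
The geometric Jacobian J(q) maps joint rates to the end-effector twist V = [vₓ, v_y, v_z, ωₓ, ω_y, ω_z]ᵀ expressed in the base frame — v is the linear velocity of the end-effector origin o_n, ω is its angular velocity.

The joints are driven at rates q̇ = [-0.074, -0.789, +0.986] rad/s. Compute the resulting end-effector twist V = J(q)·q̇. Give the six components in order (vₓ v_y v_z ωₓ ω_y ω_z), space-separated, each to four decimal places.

o_n = [0.4327, 0.1615, -0.0771]
J₁: ẑ×o_n = [-0.1615, 0.4327, 0.0000], ω = ẑ
J2: z=[-0.2250, 0.9744, 0.0000] o=[-0.3021, -0.0697, 0.0000] → [-0.0751, -0.0173, -0.7679, -0.2250, 0.9744, 0.0000]
J3: z=[-0.2250, 0.9744, 0.0000] o=[0.1674, 0.0386, -0.5351] → [0.4462, 0.1030, -0.2862, -0.2250, 0.9744, 0.0000]
V = J·q̇ = [0.5112, 0.0832, 0.3237, -0.0443, 0.1920, -0.0740]

0.5112 0.0832 0.3237 -0.0443 0.1920 -0.0740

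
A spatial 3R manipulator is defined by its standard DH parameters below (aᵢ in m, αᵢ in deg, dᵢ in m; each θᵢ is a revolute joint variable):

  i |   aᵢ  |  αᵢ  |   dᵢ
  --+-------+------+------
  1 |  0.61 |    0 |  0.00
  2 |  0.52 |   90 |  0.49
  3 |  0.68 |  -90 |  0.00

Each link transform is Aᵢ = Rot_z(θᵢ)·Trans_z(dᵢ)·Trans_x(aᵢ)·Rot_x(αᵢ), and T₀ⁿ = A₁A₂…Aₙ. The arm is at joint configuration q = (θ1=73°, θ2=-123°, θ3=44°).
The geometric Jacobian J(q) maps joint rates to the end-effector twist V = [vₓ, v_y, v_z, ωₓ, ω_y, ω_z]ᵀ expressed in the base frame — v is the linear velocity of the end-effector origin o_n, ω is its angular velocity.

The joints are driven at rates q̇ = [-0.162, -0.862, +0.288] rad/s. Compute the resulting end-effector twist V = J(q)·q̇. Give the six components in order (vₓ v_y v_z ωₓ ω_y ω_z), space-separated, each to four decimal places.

o_n = [0.8270, -0.1897, 0.9624]
J₁: ẑ×o_n = [0.1897, 0.8270, -0.0000], ω = ẑ
J2: z=[0.0000, 0.0000, 1.0000] o=[0.1783, 0.5833, 0.0000] → [0.7731, 0.6487, -0.0000, 0.0000, 0.0000, 1.0000]
J3: z=[-0.7660, -0.6428, 0.0000] o=[0.5126, 0.1850, 0.4900] → [-0.3036, 0.3619, 0.4892, -0.7660, -0.6428, 0.0000]
V = J·q̇ = [-0.7846, -0.5889, 0.1409, -0.2206, -0.1851, -1.0240]

-0.7846 -0.5889 0.1409 -0.2206 -0.1851 -1.0240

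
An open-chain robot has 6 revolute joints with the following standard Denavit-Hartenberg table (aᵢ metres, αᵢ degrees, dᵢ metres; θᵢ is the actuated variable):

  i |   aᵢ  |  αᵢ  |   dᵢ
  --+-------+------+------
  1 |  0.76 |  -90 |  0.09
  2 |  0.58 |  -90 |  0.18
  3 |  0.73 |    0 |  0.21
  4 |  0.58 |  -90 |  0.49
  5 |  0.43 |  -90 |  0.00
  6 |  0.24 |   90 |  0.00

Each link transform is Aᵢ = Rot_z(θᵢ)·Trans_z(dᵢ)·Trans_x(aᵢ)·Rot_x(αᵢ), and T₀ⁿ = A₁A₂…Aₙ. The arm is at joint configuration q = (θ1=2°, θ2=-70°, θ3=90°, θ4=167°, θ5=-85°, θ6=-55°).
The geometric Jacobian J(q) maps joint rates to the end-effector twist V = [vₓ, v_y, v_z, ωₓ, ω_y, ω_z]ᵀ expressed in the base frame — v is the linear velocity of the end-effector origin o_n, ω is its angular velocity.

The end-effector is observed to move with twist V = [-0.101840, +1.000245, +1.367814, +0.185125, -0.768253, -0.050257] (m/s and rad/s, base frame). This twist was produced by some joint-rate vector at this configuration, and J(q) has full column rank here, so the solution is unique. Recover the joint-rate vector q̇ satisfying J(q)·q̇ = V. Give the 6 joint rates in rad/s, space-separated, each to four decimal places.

o_n = [2.1596, 0.1830, 0.2491]
J₁: ẑ×o_n = [-0.1830, 2.1596, 0.0000], ω = ẑ
J2: z=[-0.0349, 0.9994, 0.0000] o=[0.7595, 0.0265, 0.0900] → [0.1590, 0.0056, -1.4046, -0.0349, 0.9994, 0.0000]
J3: z=[0.9391, 0.0328, -0.3420] o=[0.9515, 0.2133, 0.6350] → [-0.0230, -0.0508, -0.0681, 0.9391, 0.0328, -0.3420]
J4: z=[0.9391, 0.0328, -0.3420] o=[1.1742, -0.5093, 0.5632] → [0.2265, -0.0421, 0.6179, 0.9391, 0.0328, -0.3420]
J5: z=[0.3252, 0.2364, 0.9156] o=[1.5700, 0.0700, 0.2730] → [-0.1092, 0.5475, -0.1026, 0.3252, 0.2364, 0.9156]
J6: z=[-0.1923, 0.9645, -0.1808] o=[1.9682, 0.1204, 0.1186] → [0.1373, -0.0095, -0.1966, -0.1923, 0.9645, -0.1808]
q̇ = J⁺·V = [0.6100, -0.8490, 0.1200, 0.2720, -0.5350, 0.2010]

0.6100 -0.8490 0.1200 0.2720 -0.5350 0.2010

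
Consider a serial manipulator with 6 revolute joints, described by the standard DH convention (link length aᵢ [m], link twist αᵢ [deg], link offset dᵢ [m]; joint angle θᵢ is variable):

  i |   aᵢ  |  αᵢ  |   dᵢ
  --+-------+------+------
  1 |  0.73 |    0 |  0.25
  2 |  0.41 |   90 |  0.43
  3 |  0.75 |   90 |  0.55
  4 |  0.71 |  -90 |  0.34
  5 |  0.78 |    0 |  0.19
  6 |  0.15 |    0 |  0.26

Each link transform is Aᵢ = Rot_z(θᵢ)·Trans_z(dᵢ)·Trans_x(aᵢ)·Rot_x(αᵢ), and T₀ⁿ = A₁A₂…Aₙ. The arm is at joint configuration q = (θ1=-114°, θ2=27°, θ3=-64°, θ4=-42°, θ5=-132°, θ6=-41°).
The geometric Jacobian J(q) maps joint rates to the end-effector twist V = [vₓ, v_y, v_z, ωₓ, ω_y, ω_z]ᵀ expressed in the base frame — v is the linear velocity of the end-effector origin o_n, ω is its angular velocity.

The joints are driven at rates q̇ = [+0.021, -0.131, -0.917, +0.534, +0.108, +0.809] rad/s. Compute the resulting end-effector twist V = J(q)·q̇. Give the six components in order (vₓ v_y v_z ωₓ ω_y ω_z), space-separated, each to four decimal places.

o_n = [-1.1518, -0.7523, -0.7021]
J₁: ẑ×o_n = [0.7523, -1.1518, 0.0000], ω = ẑ
J2: z=[0.0000, 0.0000, 1.0000] o=[-0.2969, -0.6669, 0.2500] → [0.0854, -0.8549, 0.0000, 0.0000, 0.0000, 1.0000]
J3: z=[-0.9986, -0.0523, 0.0000] o=[-0.2755, -1.0763, 0.6800] → [0.0723, -1.3802, -0.3695, -0.9986, -0.0523, 0.0000]
J4: z=[-0.0470, 0.8976, -0.4384] o=[-0.8075, -1.4334, 0.0059] → [-0.3369, 0.1176, 0.2770, -0.0470, 0.8976, -0.4384]
J5: z=[-0.7268, -0.3318, -0.6014] o=[-0.3370, -1.3344, -0.6174] → [0.3782, 0.4285, -0.6934, -0.7268, -0.3318, -0.6014]
J6: z=[-0.7268, -0.3318, -0.6014] o=[-0.8600, -0.7256, -0.6371] → [0.0055, 0.1283, -0.0775, -0.7268, -0.3318, -0.6014]
V = J·q̇ = [-0.1963, 1.5663, 0.3491, 0.2242, 0.2230, -0.8956]

-0.1963 1.5663 0.3491 0.2242 0.2230 -0.8956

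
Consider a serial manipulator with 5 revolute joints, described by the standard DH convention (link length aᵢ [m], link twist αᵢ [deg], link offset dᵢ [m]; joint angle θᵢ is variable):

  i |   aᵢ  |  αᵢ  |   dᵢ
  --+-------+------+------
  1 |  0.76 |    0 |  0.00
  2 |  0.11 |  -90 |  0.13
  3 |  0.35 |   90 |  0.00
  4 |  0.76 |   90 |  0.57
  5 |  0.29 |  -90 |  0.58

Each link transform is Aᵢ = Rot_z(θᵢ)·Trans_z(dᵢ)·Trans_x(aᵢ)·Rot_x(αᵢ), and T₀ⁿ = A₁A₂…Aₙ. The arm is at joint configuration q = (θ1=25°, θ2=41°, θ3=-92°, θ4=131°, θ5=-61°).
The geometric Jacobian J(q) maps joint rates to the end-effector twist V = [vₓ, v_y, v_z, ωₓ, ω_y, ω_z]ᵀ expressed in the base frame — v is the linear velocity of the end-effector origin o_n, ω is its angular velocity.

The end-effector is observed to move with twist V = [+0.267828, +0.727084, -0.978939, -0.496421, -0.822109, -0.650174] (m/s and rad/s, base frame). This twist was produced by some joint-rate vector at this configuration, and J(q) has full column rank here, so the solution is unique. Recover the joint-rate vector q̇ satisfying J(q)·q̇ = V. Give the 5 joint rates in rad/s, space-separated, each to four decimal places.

0.1020 -0.7340 0.1060 0.9530 0.0200

o_n = [-0.3664, 0.5578, 0.3157]
J₁: ẑ×o_n = [-0.5578, -0.3664, 0.0000], ω = ẑ
J2: z=[0.0000, 0.0000, 1.0000] o=[0.6888, 0.3212, 0.0000] → [-0.2366, -1.0552, 0.0000, 0.0000, 0.0000, 1.0000]
J3: z=[-0.9135, 0.4067, 0.0000] o=[0.7335, 0.4217, 0.1300] → [0.0755, 0.1697, 0.3230, -0.9135, 0.4067, 0.0000]
J4: z=[-0.4065, -0.9130, -0.0349] o=[0.7286, 0.4105, 0.4798] → [0.1549, -0.0285, -1.0596, -0.4065, -0.9130, -0.0349]
J5: z=[-0.6101, 0.2428, 0.7542] o=[-0.0200, 0.1393, -0.0384] → [-0.2297, -0.0452, -0.1712, -0.6101, 0.2428, 0.7542]
q̇ = J⁺·V = [0.1020, -0.7340, 0.1060, 0.9530, 0.0200]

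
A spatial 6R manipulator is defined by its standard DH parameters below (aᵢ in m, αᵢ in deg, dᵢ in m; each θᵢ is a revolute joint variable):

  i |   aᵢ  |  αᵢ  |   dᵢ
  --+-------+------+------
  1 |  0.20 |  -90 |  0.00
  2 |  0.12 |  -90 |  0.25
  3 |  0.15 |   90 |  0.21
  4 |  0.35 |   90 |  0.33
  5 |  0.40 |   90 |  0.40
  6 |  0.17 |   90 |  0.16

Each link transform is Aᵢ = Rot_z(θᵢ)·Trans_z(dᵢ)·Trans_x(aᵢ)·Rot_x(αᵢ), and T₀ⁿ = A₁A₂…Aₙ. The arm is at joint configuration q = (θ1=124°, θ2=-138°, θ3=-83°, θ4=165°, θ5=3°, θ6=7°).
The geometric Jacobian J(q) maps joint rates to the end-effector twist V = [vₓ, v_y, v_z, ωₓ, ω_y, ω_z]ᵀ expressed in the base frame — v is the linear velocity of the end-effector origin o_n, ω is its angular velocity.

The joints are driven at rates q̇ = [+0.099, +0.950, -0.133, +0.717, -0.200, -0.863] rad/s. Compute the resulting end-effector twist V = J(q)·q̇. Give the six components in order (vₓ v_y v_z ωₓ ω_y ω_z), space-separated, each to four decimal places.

o_n = [-0.2012, 0.9363, 0.5319]
J₁: ẑ×o_n = [-0.9363, -0.2012, 0.0000], ω = ẑ
J2: z=[-0.8290, -0.5592, 0.0000] o=[-0.1118, 0.1658, 0.0000] → [-0.2974, 0.4409, -0.6888, -0.8290, -0.5592, 0.0000]
J3: z=[-0.3742, 0.5547, 0.7431] o=[-0.2692, -0.0479, 0.0803] → [-0.4810, 0.2195, -0.4060, -0.3742, 0.5547, 0.7431]
J4: z=[-0.5135, 0.5434, -0.6641] o=[-0.4636, -0.0259, 0.2486] → [0.7930, -0.0288, -0.6367, -0.5135, 0.5434, -0.6641]
J5: z=[-0.5613, 0.3727, 0.7389] o=[-0.4059, 0.4166, 0.0692] → [-0.2116, 0.4109, -0.3680, -0.5613, 0.3727, 0.7389]
J6: z=[0.5468, -0.5032, 0.6692] o=[-0.3819, 0.8776, 0.3962] → [-0.1076, 0.0467, 0.1231, 0.5468, -0.5032, 0.6692]
V = J·q̇ = [0.3925, 0.2266, -1.0895, -1.4656, 0.1443, -1.2013]

0.3925 0.2266 -1.0895 -1.4656 0.1443 -1.2013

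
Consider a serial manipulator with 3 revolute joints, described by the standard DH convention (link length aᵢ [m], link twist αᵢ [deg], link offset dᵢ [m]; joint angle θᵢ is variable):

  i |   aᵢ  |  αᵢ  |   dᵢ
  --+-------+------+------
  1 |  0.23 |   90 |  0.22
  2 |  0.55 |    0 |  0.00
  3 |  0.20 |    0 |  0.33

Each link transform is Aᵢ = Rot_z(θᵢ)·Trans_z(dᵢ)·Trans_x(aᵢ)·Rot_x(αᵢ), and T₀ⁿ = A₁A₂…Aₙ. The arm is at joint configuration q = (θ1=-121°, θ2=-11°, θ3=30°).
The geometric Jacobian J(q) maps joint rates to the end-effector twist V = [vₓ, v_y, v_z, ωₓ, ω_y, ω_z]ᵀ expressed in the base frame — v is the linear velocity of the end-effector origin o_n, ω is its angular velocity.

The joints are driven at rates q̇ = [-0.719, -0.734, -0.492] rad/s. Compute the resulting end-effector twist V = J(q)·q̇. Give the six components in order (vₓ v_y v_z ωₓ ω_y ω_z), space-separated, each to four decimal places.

-0.4703 0.5561 -0.6281 1.0509 -0.6314 -0.7190

o_n = [-0.7768, -0.6521, 0.1802]
J₁: ẑ×o_n = [0.6521, -0.7768, 0.0000], ω = ẑ
J2: z=[-0.8572, 0.5150, 0.0000] o=[-0.1185, -0.1971, 0.2200] → [-0.0205, -0.0341, 0.7290, -0.8572, 0.5150, 0.0000]
J3: z=[-0.8572, 0.5150, 0.0000] o=[-0.3965, -0.6599, 0.1151] → [0.0335, 0.0558, 0.1891, -0.8572, 0.5150, 0.0000]
V = J·q̇ = [-0.4703, 0.5561, -0.6281, 1.0509, -0.6314, -0.7190]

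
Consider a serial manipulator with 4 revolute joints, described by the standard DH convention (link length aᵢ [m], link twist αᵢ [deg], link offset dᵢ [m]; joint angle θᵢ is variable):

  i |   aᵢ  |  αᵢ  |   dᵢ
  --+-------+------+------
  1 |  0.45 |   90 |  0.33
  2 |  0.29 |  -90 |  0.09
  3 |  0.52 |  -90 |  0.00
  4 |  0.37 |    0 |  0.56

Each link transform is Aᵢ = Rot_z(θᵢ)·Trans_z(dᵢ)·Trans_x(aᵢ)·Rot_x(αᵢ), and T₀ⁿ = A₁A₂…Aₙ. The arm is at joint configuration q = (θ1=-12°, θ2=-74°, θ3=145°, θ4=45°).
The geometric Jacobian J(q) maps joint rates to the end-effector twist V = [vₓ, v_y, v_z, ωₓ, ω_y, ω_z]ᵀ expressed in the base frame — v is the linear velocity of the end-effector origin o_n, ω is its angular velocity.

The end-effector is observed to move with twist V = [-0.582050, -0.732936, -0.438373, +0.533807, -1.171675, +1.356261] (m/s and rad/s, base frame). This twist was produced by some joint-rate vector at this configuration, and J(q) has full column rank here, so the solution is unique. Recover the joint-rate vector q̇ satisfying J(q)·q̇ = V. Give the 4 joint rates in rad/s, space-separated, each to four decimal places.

0.9720 0.8090 0.8420 0.2760

o_n = [-0.0077, -0.1010, 0.9033]
J₁: ẑ×o_n = [0.1010, -0.0077, 0.0000], ω = ẑ
J2: z=[-0.2079, -0.9781, 0.0000] o=[0.4402, -0.0936, 0.3300] → [-0.5608, 0.1192, -0.4366, -0.2079, -0.9781, 0.0000]
J3: z=[0.9403, -0.1999, 0.2756] o=[0.4996, -0.1982, 0.0512] → [-0.1971, -0.9411, -0.0100, 0.9403, -0.1999, 0.2756]
J4: z=[-0.3250, -0.7684, 0.5514] o=[0.4468, 0.1179, 0.4607] → [-0.2194, -0.1068, -0.2781, -0.3250, -0.7684, 0.5514]
q̇ = J⁺·V = [0.9720, 0.8090, 0.8420, 0.2760]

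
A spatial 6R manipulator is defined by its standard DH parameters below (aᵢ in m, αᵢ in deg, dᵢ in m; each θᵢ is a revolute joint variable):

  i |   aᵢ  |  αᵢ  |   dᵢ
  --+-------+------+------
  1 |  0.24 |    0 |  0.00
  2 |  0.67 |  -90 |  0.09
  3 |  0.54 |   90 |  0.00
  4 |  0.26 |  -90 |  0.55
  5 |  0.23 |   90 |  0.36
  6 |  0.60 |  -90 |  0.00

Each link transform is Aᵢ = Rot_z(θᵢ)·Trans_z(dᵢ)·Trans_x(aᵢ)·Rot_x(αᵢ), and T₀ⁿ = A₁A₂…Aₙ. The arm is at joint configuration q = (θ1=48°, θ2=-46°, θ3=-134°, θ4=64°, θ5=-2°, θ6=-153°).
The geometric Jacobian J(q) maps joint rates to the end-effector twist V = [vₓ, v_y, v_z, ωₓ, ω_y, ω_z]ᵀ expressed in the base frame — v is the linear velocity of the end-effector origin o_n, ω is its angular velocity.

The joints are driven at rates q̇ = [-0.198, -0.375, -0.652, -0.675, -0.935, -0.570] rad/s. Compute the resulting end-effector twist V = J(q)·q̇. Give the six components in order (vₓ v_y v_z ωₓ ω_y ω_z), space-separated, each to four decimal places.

o_n = [0.1358, 0.1760, 0.0331]
J₁: ẑ×o_n = [-0.1760, 0.1358, 0.0000], ω = ẑ
J2: z=[0.0000, 0.0000, 1.0000] o=[0.1606, 0.1784, 0.0000] → [0.0024, -0.0248, 0.0000, 0.0000, 0.0000, 1.0000]
J3: z=[-0.0349, 0.9994, 0.0000] o=[0.8302, 0.2017, 0.0900] → [-0.0568, -0.0020, 0.6949, -0.0349, 0.9994, 0.0000]
J4: z=[-0.7189, -0.0251, -0.6947] o=[0.4553, 0.1886, 0.4784] → [0.0024, -0.0982, 0.0011, -0.7189, -0.0251, -0.6947]
J5: z=[0.6087, 0.4599, -0.6465] o=[-0.0274, 0.4056, 0.1784] → [-0.2153, -0.0171, -0.2148, 0.6087, 0.4599, -0.6465]
J6: z=[-0.7067, -0.0561, -0.7052] o=[0.1088, 0.7750, 0.0125] → [-0.4236, -0.0045, 0.4249, -0.7067, -0.0561, -0.7052]
V = J·q̇ = [0.5122, 0.0685, -0.4951, 0.3417, -1.0327, 0.9024]

0.5122 0.0685 -0.4951 0.3417 -1.0327 0.9024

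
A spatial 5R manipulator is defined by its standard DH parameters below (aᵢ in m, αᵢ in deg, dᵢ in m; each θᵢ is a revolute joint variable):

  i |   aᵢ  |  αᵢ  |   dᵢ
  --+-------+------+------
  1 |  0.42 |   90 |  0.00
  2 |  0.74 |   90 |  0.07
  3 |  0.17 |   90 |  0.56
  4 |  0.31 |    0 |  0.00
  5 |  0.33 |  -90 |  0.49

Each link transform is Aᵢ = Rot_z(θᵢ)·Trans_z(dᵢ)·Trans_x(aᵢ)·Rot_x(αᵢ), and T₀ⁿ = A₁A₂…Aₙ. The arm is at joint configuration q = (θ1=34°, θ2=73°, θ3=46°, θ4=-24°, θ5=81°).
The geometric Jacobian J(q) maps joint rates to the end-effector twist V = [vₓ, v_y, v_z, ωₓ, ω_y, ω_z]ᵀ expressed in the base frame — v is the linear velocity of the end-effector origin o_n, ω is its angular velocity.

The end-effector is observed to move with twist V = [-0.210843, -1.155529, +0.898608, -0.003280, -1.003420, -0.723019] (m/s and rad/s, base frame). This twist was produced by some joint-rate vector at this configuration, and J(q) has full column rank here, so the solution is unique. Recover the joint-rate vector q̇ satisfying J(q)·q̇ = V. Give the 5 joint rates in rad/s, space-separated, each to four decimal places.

o_n = [1.3864, 0.7121, 1.2574]
J₁: ẑ×o_n = [-0.7121, 1.3864, 0.0000], ω = ẑ
J2: z=[0.5592, -0.8290, 0.0000] o=[0.3482, 0.2349, 0.0000] → [-1.0424, -0.7031, 1.1276, 0.5592, -0.8290, 0.0000]
J3: z=[0.7928, 0.5348, -0.2924] o=[0.5667, 0.2978, 0.7077] → [0.4151, -0.6755, -0.1099, 0.7928, 0.5348, -0.2924]
J4: z=[-0.2141, 0.6935, 0.6879] o=[1.1077, 0.5152, 0.6569] → [0.2810, 0.3203, -0.2354, -0.2141, 0.6935, 0.6879]
J5: z=[-0.2141, 0.6935, 0.6879] o=[1.1693, 0.3111, 0.8819] → [-0.0154, 0.2297, -0.2364, -0.2141, 0.6935, 0.6879]
q̇ = J⁺·V = [-0.7600, 0.7050, -0.5500, 0.7030, -0.8830]

-0.7600 0.7050 -0.5500 0.7030 -0.8830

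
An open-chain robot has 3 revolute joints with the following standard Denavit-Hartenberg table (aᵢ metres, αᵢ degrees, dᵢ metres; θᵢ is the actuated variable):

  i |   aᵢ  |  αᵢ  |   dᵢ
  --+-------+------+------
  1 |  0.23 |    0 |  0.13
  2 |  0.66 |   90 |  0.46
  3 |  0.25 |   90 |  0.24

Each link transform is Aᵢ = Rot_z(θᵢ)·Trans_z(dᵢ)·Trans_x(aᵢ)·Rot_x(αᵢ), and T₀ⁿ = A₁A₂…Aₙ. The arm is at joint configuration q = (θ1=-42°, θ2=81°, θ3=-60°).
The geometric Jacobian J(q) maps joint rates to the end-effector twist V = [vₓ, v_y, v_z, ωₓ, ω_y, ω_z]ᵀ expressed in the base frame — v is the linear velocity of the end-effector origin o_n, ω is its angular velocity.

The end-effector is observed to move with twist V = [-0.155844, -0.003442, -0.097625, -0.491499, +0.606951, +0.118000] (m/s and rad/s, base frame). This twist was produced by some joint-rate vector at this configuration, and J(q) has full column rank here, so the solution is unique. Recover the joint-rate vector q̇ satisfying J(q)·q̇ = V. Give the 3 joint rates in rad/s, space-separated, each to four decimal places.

0.0770 0.0410 -0.7810

o_n = [0.9320, 0.1536, 0.3735]
J₁: ẑ×o_n = [-0.1536, 0.9320, 0.0000], ω = ẑ
J2: z=[0.0000, 0.0000, 1.0000] o=[0.1709, -0.1539, 0.1300] → [-0.3075, 0.7611, 0.0000, 0.0000, 0.0000, 1.0000]
J3: z=[0.6293, -0.7771, 0.0000] o=[0.6838, 0.2615, 0.5900] → [0.1683, 0.1363, 0.1250, 0.6293, -0.7771, 0.0000]
q̇ = J⁺·V = [0.0770, 0.0410, -0.7810]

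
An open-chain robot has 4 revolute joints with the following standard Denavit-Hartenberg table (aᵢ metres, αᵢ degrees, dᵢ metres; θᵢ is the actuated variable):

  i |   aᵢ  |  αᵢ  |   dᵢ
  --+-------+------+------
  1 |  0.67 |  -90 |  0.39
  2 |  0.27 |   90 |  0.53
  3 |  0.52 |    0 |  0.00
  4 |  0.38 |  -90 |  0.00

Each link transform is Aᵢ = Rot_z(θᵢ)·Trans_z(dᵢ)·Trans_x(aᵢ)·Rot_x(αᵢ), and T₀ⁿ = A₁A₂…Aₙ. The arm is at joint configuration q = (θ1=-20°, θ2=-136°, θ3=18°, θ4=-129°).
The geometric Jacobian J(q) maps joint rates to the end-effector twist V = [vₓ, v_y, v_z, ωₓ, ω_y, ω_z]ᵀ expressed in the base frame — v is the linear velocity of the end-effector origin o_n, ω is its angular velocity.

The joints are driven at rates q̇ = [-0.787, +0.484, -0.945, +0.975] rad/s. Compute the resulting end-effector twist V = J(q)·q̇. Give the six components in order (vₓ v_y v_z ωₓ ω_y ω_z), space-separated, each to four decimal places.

0.1172 -0.7269 0.3317 0.1460 0.4619 -0.8086

o_n = [0.3197, 0.2411, 0.8265]
J₁: ẑ×o_n = [-0.2411, 0.3197, 0.0000], ω = ẑ
J2: z=[0.3420, 0.9397, 0.0000] o=[0.6296, -0.2292, 0.3900] → [0.4102, -0.1493, 0.4520, 0.3420, 0.9397, 0.0000]
J3: z=[-0.6528, 0.2376, -0.7193] o=[0.6284, 0.3353, 0.5776] → [-0.0086, 0.3845, 0.1348, -0.6528, 0.2376, -0.7193]
J4: z=[-0.6528, 0.2376, -0.7193] o=[0.3490, 0.6080, 0.9211] → [-0.2864, -0.0407, 0.2464, -0.6528, 0.2376, -0.7193]
V = J·q̇ = [0.1172, -0.7269, 0.3317, 0.1460, 0.4619, -0.8086]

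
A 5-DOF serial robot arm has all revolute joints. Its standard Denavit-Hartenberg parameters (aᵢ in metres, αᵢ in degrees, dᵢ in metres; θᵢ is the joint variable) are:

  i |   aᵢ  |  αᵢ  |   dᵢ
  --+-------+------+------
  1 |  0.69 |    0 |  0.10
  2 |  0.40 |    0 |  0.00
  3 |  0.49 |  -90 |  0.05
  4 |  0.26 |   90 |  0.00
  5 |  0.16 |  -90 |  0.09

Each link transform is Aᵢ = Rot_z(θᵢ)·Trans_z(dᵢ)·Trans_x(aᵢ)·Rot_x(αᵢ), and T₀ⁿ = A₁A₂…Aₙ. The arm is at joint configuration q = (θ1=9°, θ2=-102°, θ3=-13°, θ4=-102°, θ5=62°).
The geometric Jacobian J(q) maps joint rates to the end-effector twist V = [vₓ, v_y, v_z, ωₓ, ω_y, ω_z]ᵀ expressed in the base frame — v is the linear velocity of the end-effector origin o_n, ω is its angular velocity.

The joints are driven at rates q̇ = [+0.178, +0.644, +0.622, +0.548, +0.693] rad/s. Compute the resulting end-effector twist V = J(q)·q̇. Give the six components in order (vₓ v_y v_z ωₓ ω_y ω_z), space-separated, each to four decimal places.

0.8243 -0.0288 -0.0093 0.7136 0.5005 1.2999

o_n = [0.7048, -0.6499, 0.4591]
J₁: ẑ×o_n = [0.6499, 0.7048, -0.0000], ω = ẑ
J2: z=[0.0000, 0.0000, 1.0000] o=[0.6815, 0.1079, 0.1000] → [0.7578, 0.0233, -0.0000, 0.0000, 0.0000, 1.0000]
J3: z=[0.0000, 0.0000, 1.0000] o=[0.6606, -0.2915, 0.1000] → [0.3584, 0.0442, -0.0000, 0.0000, 0.0000, 1.0000]
J4: z=[0.9613, -0.2756, 0.0000] o=[0.5255, -0.7625, 0.1500] → [-0.0852, -0.2971, 0.1577, 0.9613, -0.2756, 0.0000]
J5: z=[0.2696, 0.9403, -0.2079] o=[0.5404, -0.7106, 0.4043] → [0.0641, -0.0489, -0.1382, 0.2696, 0.9403, -0.2079]
V = J·q̇ = [0.8243, -0.0288, -0.0093, 0.7136, 0.5005, 1.2999]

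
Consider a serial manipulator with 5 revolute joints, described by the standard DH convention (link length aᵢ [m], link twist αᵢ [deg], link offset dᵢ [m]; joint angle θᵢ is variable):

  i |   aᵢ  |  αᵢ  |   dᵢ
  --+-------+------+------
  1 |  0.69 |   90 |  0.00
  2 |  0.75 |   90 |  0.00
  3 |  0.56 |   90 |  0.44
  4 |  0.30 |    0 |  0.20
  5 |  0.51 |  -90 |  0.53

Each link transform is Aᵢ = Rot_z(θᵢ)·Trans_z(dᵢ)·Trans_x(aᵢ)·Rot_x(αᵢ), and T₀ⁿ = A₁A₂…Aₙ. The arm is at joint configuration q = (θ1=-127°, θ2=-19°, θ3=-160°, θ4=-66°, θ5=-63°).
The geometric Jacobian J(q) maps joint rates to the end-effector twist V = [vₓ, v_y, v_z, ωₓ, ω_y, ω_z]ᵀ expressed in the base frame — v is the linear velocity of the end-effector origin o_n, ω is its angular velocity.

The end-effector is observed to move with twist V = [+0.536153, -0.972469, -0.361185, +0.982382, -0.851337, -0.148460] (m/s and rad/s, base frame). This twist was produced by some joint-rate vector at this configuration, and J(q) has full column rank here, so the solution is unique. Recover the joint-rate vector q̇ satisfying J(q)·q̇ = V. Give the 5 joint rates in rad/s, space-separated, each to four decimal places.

o_n = [-1.0012, -0.3941, 0.1654]
J₁: ẑ×o_n = [0.3941, -1.0012, 0.0000], ω = ẑ
J2: z=[-0.7986, 0.6018, 0.0000] o=[-0.4153, -0.5511, 0.0000] → [0.0996, 0.1321, 0.2273, -0.7986, 0.6018, 0.0000]
J3: z=[0.1959, 0.2600, -0.9455] o=[-0.8420, -1.1174, -0.2442] → [0.7904, 0.0703, 0.1831, 0.1959, 0.2600, -0.9455]
J4: z=[-0.5559, 0.8238, 0.1114] o=[-0.3034, -0.7209, -0.4889] → [0.5026, 0.2860, 0.3932, -0.5559, 0.8238, 0.1114]
J5: z=[-0.5559, 0.8238, 0.1114] o=[-0.3697, -0.5659, -0.1701] → [0.2573, 0.1162, 0.4247, -0.5559, 0.8238, 0.1114]
q̇ = J⁺·V = [0.7800, -0.2360, 0.8490, -0.5230, -0.6060]

0.7800 -0.2360 0.8490 -0.5230 -0.6060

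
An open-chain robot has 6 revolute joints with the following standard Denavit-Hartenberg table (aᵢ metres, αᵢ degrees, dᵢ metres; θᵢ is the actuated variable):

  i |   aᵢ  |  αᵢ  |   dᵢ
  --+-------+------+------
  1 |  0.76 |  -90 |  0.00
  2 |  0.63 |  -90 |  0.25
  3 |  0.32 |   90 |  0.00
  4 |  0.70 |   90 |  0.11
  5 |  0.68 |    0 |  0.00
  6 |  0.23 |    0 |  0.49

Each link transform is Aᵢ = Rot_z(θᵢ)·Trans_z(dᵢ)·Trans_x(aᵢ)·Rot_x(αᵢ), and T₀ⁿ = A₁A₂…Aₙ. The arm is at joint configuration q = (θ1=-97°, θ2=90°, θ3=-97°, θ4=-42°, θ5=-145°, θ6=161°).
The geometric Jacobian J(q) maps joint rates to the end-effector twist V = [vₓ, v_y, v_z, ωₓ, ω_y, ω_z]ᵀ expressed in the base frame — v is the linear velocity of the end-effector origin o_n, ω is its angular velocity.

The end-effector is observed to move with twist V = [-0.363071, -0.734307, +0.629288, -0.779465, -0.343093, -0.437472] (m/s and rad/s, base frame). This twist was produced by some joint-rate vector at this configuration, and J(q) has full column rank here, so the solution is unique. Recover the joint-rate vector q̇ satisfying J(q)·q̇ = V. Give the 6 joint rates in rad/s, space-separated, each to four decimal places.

-0.1440 -0.8690 -0.5470 -0.3080 0.0020 -0.1520

o_n = [0.3664, -1.4230, -0.8130]
J₁: ẑ×o_n = [1.4230, 0.3664, -0.0000], ω = ẑ
J2: z=[0.9925, -0.1219, 0.0000] o=[-0.0926, -0.7543, 0.0000] → [0.0991, 0.8069, -0.6077, 0.9925, -0.1219, 0.0000]
J3: z=[0.1219, 0.9925, -0.0000] o=[0.1555, -0.7848, -0.6300] → [-0.1816, 0.0223, -0.2871, 0.1219, 0.9925, -0.0000]
J4: z=[-0.1210, 0.0149, 0.9925] o=[0.4708, -0.8235, -0.5910] → [0.5917, -0.1304, 0.0741, -0.1210, 0.0149, 0.9925]
J5: z=[-0.7498, -0.6567, -0.0815] o=[0.9129, -1.3497, -0.4184] → [0.2531, -0.2513, -0.3038, -0.7498, -0.6567, -0.0815]
J6: z=[-0.7498, -0.6567, -0.0815] o=[0.5977, -0.9355, -0.8560] → [-0.0680, 0.0511, 0.2137, -0.7498, -0.6567, -0.0815]
q̇ = J⁺·V = [-0.1440, -0.8690, -0.5470, -0.3080, 0.0020, -0.1520]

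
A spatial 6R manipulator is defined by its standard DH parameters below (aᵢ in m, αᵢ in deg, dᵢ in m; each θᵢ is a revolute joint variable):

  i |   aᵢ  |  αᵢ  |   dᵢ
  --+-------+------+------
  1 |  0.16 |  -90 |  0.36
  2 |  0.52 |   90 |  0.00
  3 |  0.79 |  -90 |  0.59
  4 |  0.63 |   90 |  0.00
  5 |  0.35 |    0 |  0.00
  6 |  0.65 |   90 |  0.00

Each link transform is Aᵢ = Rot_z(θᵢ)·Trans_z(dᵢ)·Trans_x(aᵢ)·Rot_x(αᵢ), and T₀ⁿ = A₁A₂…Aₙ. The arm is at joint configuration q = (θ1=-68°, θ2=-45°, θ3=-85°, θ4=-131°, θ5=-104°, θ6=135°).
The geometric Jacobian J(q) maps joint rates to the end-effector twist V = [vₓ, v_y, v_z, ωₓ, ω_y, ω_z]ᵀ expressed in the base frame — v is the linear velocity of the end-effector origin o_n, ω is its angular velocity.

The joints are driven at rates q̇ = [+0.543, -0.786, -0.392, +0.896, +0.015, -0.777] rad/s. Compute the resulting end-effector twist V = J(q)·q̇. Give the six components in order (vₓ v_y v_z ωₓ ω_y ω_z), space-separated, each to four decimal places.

-1.5266 1.4581 -0.1867 -0.9664 -1.0271 1.2859

o_n = [-0.2407, 0.4173, 1.7340]
J₁: ẑ×o_n = [-0.4173, -0.2407, 0.0000], ω = ẑ
J2: z=[0.9272, 0.3746, 0.0000] o=[0.0599, -0.1483, 0.3600] → [0.5147, -1.2739, 0.6371, 0.9272, 0.3746, 0.0000]
J3: z=[-0.2649, 0.6556, 0.7071] o=[0.1977, -0.4893, 0.7277] → [0.0186, -0.0435, 0.0473, -0.2649, 0.6556, 0.7071]
J4: z=[0.3447, -0.6205, 0.7044] o=[-0.6701, -0.4424, 1.1936] → [-0.9409, 0.1162, 0.5627, 0.3447, -0.6205, 0.7044]
J5: z=[0.8534, -0.1054, -0.5104] o=[-0.4238, 0.0472, 1.5043] → [0.1647, -0.2894, 0.3352, 0.8534, -0.1054, -0.5104]
J6: z=[0.8534, -0.1054, -0.5104] o=[-0.5739, 0.1921, 1.2233] → [0.0612, -0.6059, 0.2274, 0.8534, -0.1054, -0.5104]
V = J·q̇ = [-1.5266, 1.4581, -0.1867, -0.9664, -1.0271, 1.2859]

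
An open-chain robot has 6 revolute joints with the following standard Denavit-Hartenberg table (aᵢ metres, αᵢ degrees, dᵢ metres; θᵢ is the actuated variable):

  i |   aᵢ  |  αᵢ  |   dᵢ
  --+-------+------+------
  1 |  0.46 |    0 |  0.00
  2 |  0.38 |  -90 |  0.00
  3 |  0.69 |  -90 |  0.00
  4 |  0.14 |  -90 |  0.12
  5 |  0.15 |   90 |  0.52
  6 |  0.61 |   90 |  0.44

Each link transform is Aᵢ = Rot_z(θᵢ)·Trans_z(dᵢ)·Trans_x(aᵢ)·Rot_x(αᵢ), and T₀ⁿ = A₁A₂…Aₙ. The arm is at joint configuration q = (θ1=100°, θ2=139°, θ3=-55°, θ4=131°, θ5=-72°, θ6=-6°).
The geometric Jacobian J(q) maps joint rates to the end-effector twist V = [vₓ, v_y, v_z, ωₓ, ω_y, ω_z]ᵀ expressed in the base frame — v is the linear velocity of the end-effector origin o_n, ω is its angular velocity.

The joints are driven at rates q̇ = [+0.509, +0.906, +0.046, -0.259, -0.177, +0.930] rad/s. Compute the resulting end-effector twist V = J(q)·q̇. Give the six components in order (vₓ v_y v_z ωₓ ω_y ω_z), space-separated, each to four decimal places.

2.1580 -0.6511 -0.4082 0.2892 -0.6786 1.9835

o_n = [-0.5125, -0.9136, -0.2524]
J₁: ẑ×o_n = [0.9136, -0.5125, 0.0000], ω = ẑ
J2: z=[0.0000, 0.0000, 1.0000] o=[-0.0799, 0.4530, 0.0000] → [1.3666, -0.4326, 0.0000, 0.0000, 0.0000, 1.0000]
J3: z=[0.8572, -0.5150, 0.0000] o=[-0.2756, 0.1273, 0.0000] → [0.1300, 0.2164, -1.0142, 0.8572, -0.5150, 0.0000]
J4: z=[-0.4219, -0.7022, -0.5736] o=[-0.4794, -0.2120, 0.5652] → [0.1717, -0.3260, 0.2728, -0.4219, -0.7022, -0.5736]
J5: z=[0.7853, 0.0332, -0.6182] o=[-0.5935, -0.1966, 0.4211] → [-0.4656, 0.4789, -0.5657, 0.7853, 0.0332, -0.6182]
J6: z=[0.3006, -0.8934, 0.3339] o=[-0.2663, -0.2466, -0.0071] → [0.4419, -0.0084, -0.4204, 0.3006, -0.8934, 0.3339]
V = J·q̇ = [2.1580, -0.6511, -0.4082, 0.2892, -0.6786, 1.9835]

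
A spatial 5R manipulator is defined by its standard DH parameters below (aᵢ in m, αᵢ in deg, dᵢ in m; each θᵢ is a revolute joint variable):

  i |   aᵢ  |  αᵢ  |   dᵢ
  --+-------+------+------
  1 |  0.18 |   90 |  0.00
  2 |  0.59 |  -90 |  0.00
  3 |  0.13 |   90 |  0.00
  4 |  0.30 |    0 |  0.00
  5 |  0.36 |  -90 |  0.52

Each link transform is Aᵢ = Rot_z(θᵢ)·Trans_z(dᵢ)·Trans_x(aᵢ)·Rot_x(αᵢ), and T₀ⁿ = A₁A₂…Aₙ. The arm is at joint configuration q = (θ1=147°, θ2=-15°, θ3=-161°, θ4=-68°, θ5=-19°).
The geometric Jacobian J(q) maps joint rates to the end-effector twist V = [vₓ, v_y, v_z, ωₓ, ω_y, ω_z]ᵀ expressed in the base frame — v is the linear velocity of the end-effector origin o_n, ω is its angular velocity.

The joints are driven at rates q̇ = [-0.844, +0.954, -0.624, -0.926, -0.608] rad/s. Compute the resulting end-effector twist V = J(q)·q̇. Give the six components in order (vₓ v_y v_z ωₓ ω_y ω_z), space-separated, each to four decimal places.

-1.8139 0.7381 -0.3895 1.0404 2.1913 -1.5760

o_n = [-0.3747, -0.2415, -0.6609]
J₁: ẑ×o_n = [0.2415, -0.3747, 0.0000], ω = ẑ
J2: z=[0.5446, 0.8387, 0.0000] o=[-0.1510, 0.0980, 0.0000] → [-0.5543, 0.3599, 0.0028, 0.5446, 0.8387, 0.0000]
J3: z=[-0.2171, 0.1410, 0.9659] o=[-0.6289, 0.4084, -0.1527] → [0.5561, 0.1352, 0.1052, -0.2171, 0.1410, 0.9659]
J4: z=[-0.2512, -0.9643, 0.0843] o=[-0.5063, 0.3793, -0.1209] → [0.5730, -0.1246, 0.2828, -0.2512, -0.9643, 0.0843]
J5: z=[-0.2512, -0.9643, 0.0843] o=[-0.3399, 0.3148, -0.3621] → [0.3350, -0.0780, 0.1062, -0.2512, -0.9643, 0.0843]
V = J·q̇ = [-1.8139, 0.7381, -0.3895, 1.0404, 2.1913, -1.5760]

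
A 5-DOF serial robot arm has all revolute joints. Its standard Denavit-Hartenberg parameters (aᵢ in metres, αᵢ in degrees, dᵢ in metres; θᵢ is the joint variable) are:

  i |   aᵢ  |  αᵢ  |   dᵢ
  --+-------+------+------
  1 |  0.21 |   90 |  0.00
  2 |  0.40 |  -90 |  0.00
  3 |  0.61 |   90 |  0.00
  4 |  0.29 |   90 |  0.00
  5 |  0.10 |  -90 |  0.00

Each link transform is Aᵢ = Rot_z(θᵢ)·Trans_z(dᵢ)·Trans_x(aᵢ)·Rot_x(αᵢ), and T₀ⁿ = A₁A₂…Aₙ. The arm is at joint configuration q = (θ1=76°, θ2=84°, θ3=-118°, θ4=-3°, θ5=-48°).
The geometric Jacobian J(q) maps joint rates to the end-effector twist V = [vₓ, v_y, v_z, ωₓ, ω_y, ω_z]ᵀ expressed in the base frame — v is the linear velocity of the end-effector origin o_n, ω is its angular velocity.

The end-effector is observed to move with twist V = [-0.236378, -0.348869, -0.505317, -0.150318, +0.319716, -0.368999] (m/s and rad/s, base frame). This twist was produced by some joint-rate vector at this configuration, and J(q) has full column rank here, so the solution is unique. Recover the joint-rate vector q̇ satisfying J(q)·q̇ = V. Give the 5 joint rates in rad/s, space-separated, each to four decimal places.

o_n = [0.9174, 0.0081, 0.0099]
J₁: ẑ×o_n = [-0.0081, 0.9174, 0.0000], ω = ẑ
J2: z=[0.9703, -0.2419, 0.0000] o=[0.0508, 0.2038, 0.0000] → [-0.0024, -0.0096, 0.0198, 0.9703, -0.2419, 0.0000]
J3: z=[-0.2406, -0.9650, 0.1045] o=[0.0609, 0.2443, 0.3978] → [0.3990, -0.0038, 0.8833, -0.2406, -0.9650, 0.1045]
J4: z=[-0.4779, 0.0240, -0.8781] o=[0.5763, 0.0850, 0.1130] → [-0.0700, -0.3488, 0.0285, -0.4779, 0.0240, -0.8781]
J5: z=[0.1961, 0.9773, -0.0799] o=[0.8246, 0.0240, -0.0238] → [0.0317, -0.0140, -0.0938, 0.1961, 0.9773, -0.0799]
q̇ = J⁺·V = [-0.4350, -0.2930, -0.5970, -0.1160, -0.3320]

-0.4350 -0.2930 -0.5970 -0.1160 -0.3320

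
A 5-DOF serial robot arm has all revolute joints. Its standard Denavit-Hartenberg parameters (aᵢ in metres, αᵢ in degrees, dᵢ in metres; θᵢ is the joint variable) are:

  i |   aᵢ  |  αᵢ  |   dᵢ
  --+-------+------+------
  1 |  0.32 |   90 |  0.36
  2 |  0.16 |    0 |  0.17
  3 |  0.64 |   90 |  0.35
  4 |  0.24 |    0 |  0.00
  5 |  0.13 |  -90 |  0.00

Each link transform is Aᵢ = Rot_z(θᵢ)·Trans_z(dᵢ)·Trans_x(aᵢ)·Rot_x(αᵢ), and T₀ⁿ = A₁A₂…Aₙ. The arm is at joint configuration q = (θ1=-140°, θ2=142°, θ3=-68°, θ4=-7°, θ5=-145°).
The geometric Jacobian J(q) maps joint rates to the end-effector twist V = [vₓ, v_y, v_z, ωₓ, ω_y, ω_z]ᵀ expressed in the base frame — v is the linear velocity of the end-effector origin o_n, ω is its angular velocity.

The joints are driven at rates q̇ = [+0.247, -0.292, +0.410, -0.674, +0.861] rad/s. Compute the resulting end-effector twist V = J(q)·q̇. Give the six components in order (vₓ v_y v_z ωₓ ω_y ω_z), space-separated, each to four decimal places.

0.1459 -0.2455 0.0537 -0.2135 -0.0252 0.1955

o_n = [-0.5860, 0.0693, 1.1924]
J₁: ẑ×o_n = [-0.0693, -0.5860, 0.0000], ω = ẑ
J2: z=[-0.6428, 0.7660, 0.0000] o=[-0.2451, -0.2057, 0.3600] → [0.6376, 0.5350, 0.0843, -0.6428, 0.7660, 0.0000]
J3: z=[-0.6428, 0.7660, 0.0000] o=[-0.2578, 0.0056, 0.4585] → [0.5622, 0.4717, 0.2104, -0.6428, 0.7660, 0.0000]
J4: z=[-0.7364, -0.6179, -0.2756] o=[-0.6179, 0.1603, 1.0737] → [-0.0984, 0.0786, 0.0868, -0.7364, -0.6179, -0.2756]
J5: z=[-0.7364, -0.6179, -0.2756] o=[-0.6494, 0.0957, 1.3027] → [0.0609, -0.0987, 0.0587, -0.7364, -0.6179, -0.2756]
V = J·q̇ = [0.1459, -0.2455, 0.0537, -0.2135, -0.0252, 0.1955]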